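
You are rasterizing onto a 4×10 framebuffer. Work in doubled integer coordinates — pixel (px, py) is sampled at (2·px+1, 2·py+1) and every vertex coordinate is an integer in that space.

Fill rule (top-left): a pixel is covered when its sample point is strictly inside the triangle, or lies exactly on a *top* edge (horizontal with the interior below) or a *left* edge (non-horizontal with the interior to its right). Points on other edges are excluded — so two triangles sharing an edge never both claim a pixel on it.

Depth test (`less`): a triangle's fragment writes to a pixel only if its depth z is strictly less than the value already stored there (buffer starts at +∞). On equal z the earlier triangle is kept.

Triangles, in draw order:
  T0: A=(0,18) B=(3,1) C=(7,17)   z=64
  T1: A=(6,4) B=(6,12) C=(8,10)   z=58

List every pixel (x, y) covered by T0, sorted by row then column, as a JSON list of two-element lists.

T0:
  2·area = 116
  edge (0, 18)→(3, 1): d=(3,-17) top-left  bias=+0
  edge (3, 1)→(7, 17): d=(4,16) right/bottom  bias=-1
  edge (7, 17)→(0, 18): d=(-7,1) right/bottom  bias=-1
    (1,0)@(3, 1): e=[0,0,116] → ·  [on edge]
    (1,1)@(3, 3): e=[6,8,102] → █
    (2,1)@(5, 3): e=[40,-24,100] → ·
    (1,2)@(3, 5): e=[12,16,88] → █
    (2,2)@(5, 5): e=[46,-16,86] → ·
    (1,3)@(3, 7): e=[18,24,74] → █
    (2,3)@(5, 7): e=[52,-8,72] → ·
    (1,4)@(3, 9): e=[24,32,60] → █
    (2,4)@(5, 9): e=[58,0,58] → ·  [on edge]
    (1,5)@(3, 11): e=[30,40,46] → █
    (2,5)@(5, 11): e=[64,8,44] → █
    (3,5)@(7, 11): e=[98,-24,42] → ·
    (3,8)@(7, 17): e=[116,0,0] → ·  [on edge]
  covered (15 px):
    · · · ·
    · █ · ·
    · █ · ·
    · █ · ·
    · █ · ·
    · █ █ ·
    █ █ █ ·
    █ █ █ ·
    █ █ █ ·
    · · · ·
T1:
  2·area = 16  (B↔C swapped to make it positive)
  edge (6, 4)→(8, 10): d=(2,6) right/bottom  bias=-1
  edge (8, 10)→(6, 12): d=(-2,2) right/bottom  bias=-1
  edge (6, 12)→(6, 4): d=(0,-8) top-left  bias=+0
    (2,0)@(5, 1): e=[0,24,-8] → ·  [on edge]
    (3,3)@(7, 7): e=[0,8,8] → ·  [on edge]
    (3,4)@(7, 9): e=[4,4,8] → █
    (3,5)@(7, 11): e=[8,0,8] → ·  [on edge]
    (2,6)@(5, 13): e=[24,0,-8] → ·  [on edge]
    (1,7)@(3, 15): e=[40,0,-24] → ·  [on edge]
    (0,8)@(1, 17): e=[56,0,-40] → ·  [on edge]
  covered (1 px):
    · · · ·
    · · · ·
    · · · ·
    · · · ·
    · · · █
    · · · ·
    · · · ·
    · · · ·
    · · · ·
    · · · ·

Answer: [[1,1],[1,2],[1,3],[1,4],[1,5],[2,5],[0,6],[1,6],[2,6],[0,7],[1,7],[2,7],[0,8],[1,8],[2,8]]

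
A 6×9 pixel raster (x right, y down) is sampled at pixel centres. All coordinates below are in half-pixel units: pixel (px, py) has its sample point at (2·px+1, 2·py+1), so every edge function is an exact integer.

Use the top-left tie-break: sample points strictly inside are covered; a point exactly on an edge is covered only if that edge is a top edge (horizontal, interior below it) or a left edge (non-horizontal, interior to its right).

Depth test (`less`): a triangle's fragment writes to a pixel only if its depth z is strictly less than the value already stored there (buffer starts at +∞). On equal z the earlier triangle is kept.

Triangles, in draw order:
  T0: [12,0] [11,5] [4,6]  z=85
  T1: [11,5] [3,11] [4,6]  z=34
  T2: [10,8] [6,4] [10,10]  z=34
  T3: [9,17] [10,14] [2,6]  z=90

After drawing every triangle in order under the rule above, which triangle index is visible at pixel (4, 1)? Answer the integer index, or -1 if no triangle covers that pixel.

T0:
  2·area = 34
  edge (12, 0)→(11, 5): d=(-1,5) right/bottom  bias=-1
  edge (11, 5)→(4, 6): d=(-7,1) right/bottom  bias=-1
  edge (4, 6)→(12, 0): d=(8,-6) top-left  bias=+0
    (5,0)@(11, 1): e=[4,28,2] → █
    (4,1)@(9, 3): e=[12,16,6] → █
    (3,2)@(7, 5): e=[20,4,10] → █
    (5,2)@(11, 5): e=[0,0,34] → ·  [on edge]
    (3,3)@(7, 7): e=[18,-10,26] → ·
    (4,3)@(9, 7): e=[8,-12,38] → ·
    (4,7)@(9, 15): e=[0,-68,102] → ·  [on edge]
  covered (5 px):
    · · · · · █
    · · · · █ █
    · · · █ █ ·
    · · · · · ·
    · · · · · ·
    · · · · · ·
    · · · · · ·
    · · · · · ·
    · · · · · ·
T1:
  2·area = 34
  edge (11, 5)→(3, 11): d=(-8,6) right/bottom  bias=-1
  edge (3, 11)→(4, 6): d=(1,-5) top-left  bias=+0
  edge (4, 6)→(11, 5): d=(7,-1) top-left  bias=+0
    (2,0)@(5, 1): e=[68,0,-34] → ·  [on edge]
    (5,2)@(11, 5): e=[0,34,0] → ·  [on edge]
    (2,3)@(5, 7): e=[20,6,8] → █
    (3,3)@(7, 7): e=[8,16,10] → █
    (4,3)@(9, 7): e=[-4,26,12] → ·
    (2,4)@(5, 9): e=[4,8,22] → █
    (3,4)@(7, 9): e=[-8,18,24] → ·
    (1,5)@(3, 11): e=[0,0,34] → ·  [on edge]
    (2,5)@(5, 11): e=[-12,10,36] → ·
  covered (3 px):
    · · · · · ·
    · · · · · ·
    · · · · · ·
    · · █ █ · ·
    · · █ · · ·
    · · · · · ·
    · · · · · ·
    · · · · · ·
    · · · · · ·
T2:
  2·area = 8  (B↔C swapped to make it positive)
  edge (10, 8)→(10, 10): d=(0,2) right/bottom  bias=-1
  edge (10, 10)→(6, 4): d=(-4,-6) top-left  bias=+0
  edge (6, 4)→(10, 8): d=(4,4) right/bottom  bias=-1
    (1,0)@(3, 1): e=[14,-6,0] → ·  [on edge]
    (2,1)@(5, 3): e=[10,-2,0] → ·  [on edge]
    (3,2)@(7, 5): e=[6,2,0] → ·  [on edge]
    (4,3)@(9, 7): e=[2,6,0] → ·  [on edge]
    (5,4)@(11, 9): e=[-2,10,0] → ·  [on edge]
  covered (0 px):
    · · · · · ·
    · · · · · ·
    · · · · · ·
    · · · · · ·
    · · · · · ·
    · · · · · ·
    · · · · · ·
    · · · · · ·
    · · · · · ·
T3:
  2·area = 32  (B↔C swapped to make it positive)
  edge (9, 17)→(2, 6): d=(-7,-11) top-left  bias=+0
  edge (2, 6)→(10, 14): d=(8,8) right/bottom  bias=-1
  edge (10, 14)→(9, 17): d=(-1,3) right/bottom  bias=-1
    (0,2)@(1, 5): e=[-4,0,36] → ·  [on edge]
    (1,3)@(3, 7): e=[4,0,28] → ·  [on edge]
    (2,4)@(5, 9): e=[12,0,20] → ·  [on edge]
    (3,5)@(7, 11): e=[20,0,12] → ·  [on edge]
    (5,5)@(11, 11): e=[64,-32,0] → ·  [on edge]
    (3,6)@(7, 13): e=[6,16,10] → █
    (4,6)@(9, 13): e=[28,0,4] → ·  [on edge]
    (3,7)@(7, 15): e=[-8,32,8] → ·
    (4,7)@(9, 15): e=[14,16,2] → █
    (5,7)@(11, 15): e=[36,0,-4] → ·  [on edge]
    (4,8)@(9, 17): e=[0,32,0] → ·  [on edge]
  covered (2 px):
    · · · · · ·
    · · · · · ·
    · · · · · ·
    · · · · · ·
    · · · · · ·
    · · · · · ·
    · · · █ · ·
    · · · · █ ·
    · · · · · ·

Z-buffer (winner per pixel, '.' = empty):
  . . . . . 0
  . . . . 0 0
  . . . 0 0 .
  . . 1 1 . .
  . . 1 . . .
  . . . . . .
  . . . 3 . .
  . . . . 3 .
  . . . . . .

Answer: 0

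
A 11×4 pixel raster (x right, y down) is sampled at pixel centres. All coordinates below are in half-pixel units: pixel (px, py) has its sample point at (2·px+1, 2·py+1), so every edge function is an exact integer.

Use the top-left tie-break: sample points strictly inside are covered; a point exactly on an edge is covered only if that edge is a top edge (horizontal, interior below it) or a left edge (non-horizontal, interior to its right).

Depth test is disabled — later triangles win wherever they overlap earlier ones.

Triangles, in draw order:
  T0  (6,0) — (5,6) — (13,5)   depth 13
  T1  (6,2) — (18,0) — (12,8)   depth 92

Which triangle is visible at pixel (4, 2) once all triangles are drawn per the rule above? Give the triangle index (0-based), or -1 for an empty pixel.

T0:
  2·area = 47  (B↔C swapped to make it positive)
  edge (6, 0)→(13, 5): d=(7,5) right/bottom  bias=-1
  edge (13, 5)→(5, 6): d=(-8,1) right/bottom  bias=-1
  edge (5, 6)→(6, 0): d=(1,-6) top-left  bias=+0
    (3,0)@(7, 1): e=[2,38,7] → X
    (4,0)@(9, 1): e=[-8,36,19] → .
    (3,1)@(7, 3): e=[16,22,9] → X
    (4,1)@(9, 3): e=[6,20,21] → X
    (5,1)@(11, 3): e=[-4,18,33] → .
    (3,2)@(7, 5): e=[30,6,11] → X
    (5,2)@(11, 5): e=[10,2,35] → X
    (6,2)@(13, 5): e=[0,0,47] → .  [on edge]
    (3,3)@(7, 7): e=[44,-10,13] → .
    (4,3)@(9, 7): e=[34,-12,25] → .
    (5,3)@(11, 7): e=[24,-14,37] → .
  covered (6 px):
    . . . X . . . . . . .
    . . . X X . . . . . .
    . . . X X X . . . . .
    . . . . . . . . . . .
T1:
  2·area = 84
  edge (6, 2)→(18, 0): d=(12,-2) top-left  bias=+0
  edge (18, 0)→(12, 8): d=(-6,8) right/bottom  bias=-1
  edge (12, 8)→(6, 2): d=(-6,-6) top-left  bias=+0
    (2,0)@(5, 1): e=[-14,98,0] → .  [on edge]
    (6,0)@(13, 1): e=[2,34,48] → X
    (7,0)@(15, 1): e=[6,18,60] → X
    (8,0)@(17, 1): e=[10,2,72] → X
    (9,0)@(19, 1): e=[14,-14,84] → .
    (3,1)@(7, 3): e=[14,70,0] → X  [on edge]
    (4,1)@(9, 3): e=[18,54,12] → X
    (5,1)@(11, 3): e=[22,38,24] → X
    (8,1)@(17, 3): e=[34,-10,60] → .
    (3,2)@(7, 5): e=[38,58,-12] → .
    (4,2)@(9, 5): e=[42,42,0] → X  [on edge]
    (7,2)@(15, 5): e=[54,-6,36] → .
    (5,3)@(11, 7): e=[70,14,0] → X  [on edge]
  covered (12 px):
    . . . . . . X X X . .
    . . . X X X X X . . .
    . . . . X X X . . . .
    . . . . . X . . . . .

Z-buffer (winner per pixel, '.' = empty):
  . . . 0 . . 1 1 1 . .
  . . . 1 1 1 1 1 . . .
  . . . 0 1 1 1 . . . .
  . . . . . 1 . . . . .

Final: 1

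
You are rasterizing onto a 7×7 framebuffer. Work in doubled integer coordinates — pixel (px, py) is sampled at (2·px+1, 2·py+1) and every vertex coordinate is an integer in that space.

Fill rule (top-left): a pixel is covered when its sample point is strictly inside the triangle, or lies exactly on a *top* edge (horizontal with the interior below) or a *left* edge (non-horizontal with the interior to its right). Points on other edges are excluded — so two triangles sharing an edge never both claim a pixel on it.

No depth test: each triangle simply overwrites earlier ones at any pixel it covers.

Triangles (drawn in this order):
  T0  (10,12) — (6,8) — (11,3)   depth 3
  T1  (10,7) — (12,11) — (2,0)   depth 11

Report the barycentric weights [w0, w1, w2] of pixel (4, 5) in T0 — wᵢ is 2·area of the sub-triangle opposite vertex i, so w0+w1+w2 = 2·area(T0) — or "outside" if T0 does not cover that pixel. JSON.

T0:
  2·area = 40
  edge (10, 12)→(6, 8): d=(-4,-4) top-left  bias=+0
  edge (6, 8)→(11, 3): d=(5,-5) top-left  bias=+0
  edge (11, 3)→(10, 12): d=(-1,9) right/bottom  bias=-1
    (6,0)@(13, 1): e=[56,0,-16] → ·  [on edge]
    (0,1)@(1, 3): e=[0,-50,90] → ·  [on edge]
    (5,1)@(11, 3): e=[40,0,0] → ·  [on edge]
    (1,2)@(3, 5): e=[0,-30,70] → ·  [on edge]
    (4,2)@(9, 5): e=[24,0,16] → #  [on edge]
    (5,2)@(11, 5): e=[32,10,-2] → ·
    (2,3)@(5, 7): e=[0,-10,50] → ·  [on edge]
    (3,3)@(7, 7): e=[8,0,32] → #  [on edge]
    (5,3)@(11, 7): e=[24,20,-4] → ·
    (2,4)@(5, 9): e=[-8,0,48] → ·  [on edge]
    (3,4)@(7, 9): e=[0,10,30] → #  [on edge]
    (5,4)@(11, 9): e=[16,30,-6] → ·
    (1,5)@(3, 11): e=[-24,0,64] → ·  [on edge]
    (4,5)@(9, 11): e=[0,30,10] → #  [on edge]
    (0,6)@(1, 13): e=[-40,0,80] → ·  [on edge]
    (5,6)@(11, 13): e=[0,50,-10] → ·  [on edge]
  covered (6 px):
    · · · · · · ·
    · · · · · · ·
    · · · · # · ·
    · · · # # · ·
    · · · # # · ·
    · · · · # · ·
    · · · · · · ·
T1:
  2·area = 18
  edge (10, 7)→(12, 11): d=(2,4) right/bottom  bias=-1
  edge (12, 11)→(2, 0): d=(-10,-11) top-left  bias=+0
  edge (2, 0)→(10, 7): d=(8,7) right/bottom  bias=-1
    (1,0)@(3, 1): e=[16,1,1] → #
    (2,0)@(5, 1): e=[8,23,-13] → ·
    (3,0)@(7, 1): e=[0,45,-27] → ·  [on edge]
    (1,1)@(3, 3): e=[20,-19,17] → ·
    (2,1)@(5, 3): e=[12,3,3] → #
    (3,1)@(7, 3): e=[4,25,-11] → ·
    (2,2)@(5, 5): e=[16,-17,19] → ·
    (3,2)@(7, 5): e=[8,5,5] → #
    (4,2)@(9, 5): e=[0,27,-9] → ·  [on edge]
    (3,3)@(7, 7): e=[12,-15,21] → ·
    (4,3)@(9, 7): e=[4,7,7] → #
    (5,3)@(11, 7): e=[-4,29,-7] → ·
    (5,4)@(11, 9): e=[0,9,9] → ·  [on edge]
    (6,6)@(13, 13): e=[0,-9,27] → ·  [on edge]
  covered (4 px):
    · # · · · · ·
    · · # · · · ·
    · · · # · · ·
    · · · · # · ·
    · · · · · · ·
    · · · · · · ·
    · · · · · · ·

Result: [30,10,0]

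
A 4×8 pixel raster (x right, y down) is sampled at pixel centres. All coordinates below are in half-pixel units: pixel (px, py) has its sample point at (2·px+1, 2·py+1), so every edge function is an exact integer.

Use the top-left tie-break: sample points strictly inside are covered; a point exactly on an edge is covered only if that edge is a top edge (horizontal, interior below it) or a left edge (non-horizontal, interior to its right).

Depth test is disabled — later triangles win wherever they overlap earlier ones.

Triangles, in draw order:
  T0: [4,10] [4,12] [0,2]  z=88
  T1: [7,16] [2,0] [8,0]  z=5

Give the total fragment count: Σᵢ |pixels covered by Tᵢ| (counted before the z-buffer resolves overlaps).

T0:
  2·area = 8
  edge (4, 10)→(4, 12): d=(0,2) right/bottom  bias=-1
  edge (4, 12)→(0, 2): d=(-4,-10) top-left  bias=+0
  edge (0, 2)→(4, 10): d=(4,8) right/bottom  bias=-1
    (1,4)@(3, 9): e=[2,2,4] → #
    (2,4)@(5, 9): e=[-2,22,-12] → ·
    (1,5)@(3, 11): e=[2,-6,12] → ·
  covered (1 px):
    · · · ·
    · · · ·
    · · · ·
    · · · ·
    · # · ·
    · · · ·
    · · · ·
    · · · ·
T1:
  2·area = 96
  edge (7, 16)→(2, 0): d=(-5,-16) top-left  bias=+0
  edge (2, 0)→(8, 0): d=(6,0) top-left  bias=+0
  edge (8, 0)→(7, 16): d=(-1,16) right/bottom  bias=-1
    (1,0)@(3, 1): e=[11,6,79] → #
    (2,0)@(5, 1): e=[43,6,47] → #
    (3,0)@(7, 1): e=[75,6,15] → #
    (1,1)@(3, 3): e=[1,18,77] → #
    (1,2)@(3, 5): e=[-9,30,75] → ·
    (2,2)@(5, 5): e=[23,30,43] → #
    (2,3)@(5, 7): e=[13,42,41] → #
    (2,4)@(5, 9): e=[3,54,39] → #
    (2,5)@(5, 11): e=[-7,66,37] → ·
    (3,5)@(7, 11): e=[25,66,5] → #
    (3,6)@(7, 13): e=[15,78,3] → #
    (3,7)@(7, 15): e=[5,90,1] → #
  covered (15 px):
    · # # #
    · # # #
    · · # #
    · · # #
    · · # #
    · · · #
    · · · #
    · · · #

Result: 16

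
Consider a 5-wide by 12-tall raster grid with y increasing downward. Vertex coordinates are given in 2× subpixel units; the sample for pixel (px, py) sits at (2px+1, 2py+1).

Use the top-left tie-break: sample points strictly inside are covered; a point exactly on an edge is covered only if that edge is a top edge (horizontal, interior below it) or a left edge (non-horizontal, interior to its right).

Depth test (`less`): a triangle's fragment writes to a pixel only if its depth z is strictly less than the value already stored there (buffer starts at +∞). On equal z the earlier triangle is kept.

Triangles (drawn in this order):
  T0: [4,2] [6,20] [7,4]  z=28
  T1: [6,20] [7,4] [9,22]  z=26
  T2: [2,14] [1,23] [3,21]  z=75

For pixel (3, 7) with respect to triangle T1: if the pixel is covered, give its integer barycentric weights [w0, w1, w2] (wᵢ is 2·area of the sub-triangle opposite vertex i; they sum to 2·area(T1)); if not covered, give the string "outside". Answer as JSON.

T0:
  2·area = 50  (B↔C swapped to make it positive)
  edge (4, 2)→(7, 4): d=(3,2) right/bottom  bias=-1
  edge (7, 4)→(6, 20): d=(-1,16) right/bottom  bias=-1
  edge (6, 20)→(4, 2): d=(-2,-18) top-left  bias=+0
    (2,1)@(5, 3): e=[1,33,16] → █
    (3,1)@(7, 3): e=[-3,1,52] → ·
    (2,2)@(5, 5): e=[7,31,12] → █
    (3,2)@(7, 5): e=[3,-1,48] → ·
    (2,3)@(5, 7): e=[13,29,8] → █
    (3,3)@(7, 7): e=[9,-3,44] → ·
    (2,4)@(5, 9): e=[19,27,4] → █
    (3,4)@(7, 9): e=[15,-5,40] → ·
    (2,5)@(5, 11): e=[25,25,0] → █  [on edge]
    (3,5)@(7, 11): e=[21,-7,36] → ·
    (2,6)@(5, 13): e=[31,23,-4] → ·
  covered (5 px):
    · · · · ·
    · · █ · ·
    · · █ · ·
    · · █ · ·
    · · █ · ·
    · · █ · ·
    · · · · ·
    · · · · ·
    · · · · ·
    · · · · ·
    · · · · ·
    · · · · ·
T1:
  2·area = 50
  edge (6, 20)→(7, 4): d=(1,-16) top-left  bias=+0
  edge (7, 4)→(9, 22): d=(2,18) right/bottom  bias=-1
  edge (9, 22)→(6, 20): d=(-3,-2) top-left  bias=+0
    (3,2)@(7, 5): e=[1,2,47] → █
    (4,2)@(9, 5): e=[33,-34,51] → ·
    (3,3)@(7, 7): e=[3,6,41] → █
    (4,3)@(9, 7): e=[35,-30,45] → ·
    (3,4)@(7, 9): e=[5,10,35] → █
    (4,4)@(9, 9): e=[37,-26,39] → ·
    (3,5)@(7, 11): e=[7,14,29] → █
    (4,5)@(9, 11): e=[39,-22,33] → ·
    (3,6)@(7, 13): e=[9,18,23] → █
    (4,6)@(9, 13): e=[41,-18,27] → ·
    (3,7)@(7, 15): e=[11,22,17] → █
    (4,7)@(9, 15): e=[43,-14,21] → ·
  covered (8 px):
    · · · · ·
    · · · · ·
    · · · █ ·
    · · · █ ·
    · · · █ ·
    · · · █ ·
    · · · █ ·
    · · · █ ·
    · · · █ ·
    · · · █ ·
    · · · · ·
    · · · · ·
T2:
  2·area = 16  (B↔C swapped to make it positive)
  edge (2, 14)→(3, 21): d=(1,7) right/bottom  bias=-1
  edge (3, 21)→(1, 23): d=(-2,2) right/bottom  bias=-1
  edge (1, 23)→(2, 14): d=(1,-9) top-left  bias=+0
    (1,2)@(3, 5): e=[-16,32,0] → ·  [on edge]
    (0,3)@(1, 7): e=[0,32,-16] → ·  [on edge]
    (4,7)@(9, 15): e=[-48,0,64] → ·  [on edge]
    (3,8)@(7, 17): e=[-32,0,48] → ·  [on edge]
    (2,9)@(5, 19): e=[-16,0,32] → ·  [on edge]
    (1,10)@(3, 21): e=[0,0,16] → ·  [on edge]
    (0,11)@(1, 23): e=[16,0,0] → ·  [on edge]
  covered (0 px):
    · · · · ·
    · · · · ·
    · · · · ·
    · · · · ·
    · · · · ·
    · · · · ·
    · · · · ·
    · · · · ·
    · · · · ·
    · · · · ·
    · · · · ·
    · · · · ·

Answer: [22,17,11]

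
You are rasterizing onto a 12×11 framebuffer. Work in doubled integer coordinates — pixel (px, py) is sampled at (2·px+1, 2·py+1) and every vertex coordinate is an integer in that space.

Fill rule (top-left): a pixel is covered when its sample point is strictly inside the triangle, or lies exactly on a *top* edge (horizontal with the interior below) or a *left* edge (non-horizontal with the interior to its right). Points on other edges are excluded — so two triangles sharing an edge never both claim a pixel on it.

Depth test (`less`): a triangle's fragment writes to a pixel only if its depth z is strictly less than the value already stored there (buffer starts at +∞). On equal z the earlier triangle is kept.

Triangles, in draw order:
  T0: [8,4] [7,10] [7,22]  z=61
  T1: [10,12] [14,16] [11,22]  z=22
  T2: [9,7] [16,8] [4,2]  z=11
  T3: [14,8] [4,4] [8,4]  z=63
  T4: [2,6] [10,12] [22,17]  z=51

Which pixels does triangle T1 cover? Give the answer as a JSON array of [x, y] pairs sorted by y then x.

T0:
  2·area = 12  (B↔C swapped to make it positive)
  edge (8, 4)→(7, 22): d=(-1,18) right/bottom  bias=-1
  edge (7, 22)→(7, 10): d=(0,-12) top-left  bias=+0
  edge (7, 10)→(8, 4): d=(1,-6) top-left  bias=+0
    (3,0)@(7, 1): e=[21,0,-9] → ·  [on edge]
    (3,1)@(7, 3): e=[19,0,-7] → ·  [on edge]
    (3,2)@(7, 5): e=[17,0,-5] → ·  [on edge]
    (3,3)@(7, 7): e=[15,0,-3] → ·  [on edge]
    (3,4)@(7, 9): e=[13,0,-1] → ·  [on edge]
    (3,5)@(7, 11): e=[11,0,1] → █  [on edge]
    (4,5)@(9, 11): e=[-25,24,13] → ·
    (3,6)@(7, 13): e=[9,0,3] → █  [on edge]
    (4,6)@(9, 13): e=[-27,24,15] → ·
    (3,7)@(7, 15): e=[7,0,5] → █  [on edge]
    (4,7)@(9, 15): e=[-29,24,17] → ·
    (3,8)@(7, 17): e=[5,0,7] → █  [on edge]
    (3,9)@(7, 19): e=[3,0,9] → █  [on edge]
    (3,10)@(7, 21): e=[1,0,11] → █  [on edge]
  covered (6 px):
    · · · · · · · · · · · ·
    · · · · · · · · · · · ·
    · · · · · · · · · · · ·
    · · · · · · · · · · · ·
    · · · · · · · · · · · ·
    · · · █ · · · · · · · ·
    · · · █ · · · · · · · ·
    · · · █ · · · · · · · ·
    · · · █ · · · · · · · ·
    · · · █ · · · · · · · ·
    · · · █ · · · · · · · ·
T1:
  2·area = 36
  edge (10, 12)→(14, 16): d=(4,4) right/bottom  bias=-1
  edge (14, 16)→(11, 22): d=(-3,6) right/bottom  bias=-1
  edge (11, 22)→(10, 12): d=(-1,-10) top-left  bias=+0
    (0,1)@(1, 3): e=[0,117,-81] → ·  [on edge]
    (1,2)@(3, 5): e=[0,99,-63] → ·  [on edge]
    (2,3)@(5, 7): e=[0,81,-45] → ·  [on edge]
    (3,4)@(7, 9): e=[0,63,-27] → ·  [on edge]
    (4,5)@(9, 11): e=[0,45,-9] → ·  [on edge]
    (5,6)@(11, 13): e=[0,27,9] → ·  [on edge]
    (5,7)@(11, 15): e=[8,21,7] → █
    (6,7)@(13, 15): e=[0,9,27] → ·  [on edge]
    (5,8)@(11, 17): e=[16,15,5] → █
    (6,8)@(13, 17): e=[8,3,25] → █
    (7,8)@(15, 17): e=[0,-9,45] → ·  [on edge]
    (5,9)@(11, 19): e=[24,9,3] → █
    (8,9)@(17, 19): e=[0,-27,63] → ·  [on edge]
    (9,10)@(19, 21): e=[0,-45,81] → ·  [on edge]
  covered (5 px):
    · · · · · · · · · · · ·
    · · · · · · · · · · · ·
    · · · · · · · · · · · ·
    · · · · · · · · · · · ·
    · · · · · · · · · · · ·
    · · · · · · · · · · · ·
    · · · · · · · · · · · ·
    · · · · · █ · · · · · ·
    · · · · · █ █ · · · · ·
    · · · · · █ · · · · · ·
    · · · · · █ · · · · · ·
T2:
  2·area = 30  (B↔C swapped to make it positive)
  edge (9, 7)→(4, 2): d=(-5,-5) top-left  bias=+0
  edge (4, 2)→(16, 8): d=(12,6) right/bottom  bias=-1
  edge (16, 8)→(9, 7): d=(-7,-1) top-left  bias=+0
    (1,0)@(3, 1): e=[0,-6,36] → ·  [on edge]
    (2,1)@(5, 3): e=[0,6,24] → █  [on edge]
    (3,1)@(7, 3): e=[10,-6,26] → ·
    (2,2)@(5, 5): e=[-10,30,10] → ·
    (3,2)@(7, 5): e=[0,18,12] → █  [on edge]
    (4,2)@(9, 5): e=[10,6,14] → █
    (5,2)@(11, 5): e=[20,-6,16] → ·
    (3,3)@(7, 7): e=[-10,42,-2] → ·
    (4,3)@(9, 7): e=[0,30,0] → █  [on edge]
    (5,3)@(11, 7): e=[10,18,2] → █
    (6,3)@(13, 7): e=[20,6,4] → █
    (7,3)@(15, 7): e=[30,-6,6] → ·
    (5,4)@(11, 9): e=[0,42,-12] → ·  [on edge]
    (11,4)@(23, 9): e=[60,-30,0] → ·  [on edge]
    (6,5)@(13, 11): e=[0,54,-24] → ·  [on edge]
    (7,6)@(15, 13): e=[0,66,-36] → ·  [on edge]
    (8,7)@(17, 15): e=[0,78,-48] → ·  [on edge]
    (9,8)@(19, 17): e=[0,90,-60] → ·  [on edge]
    (10,9)@(21, 19): e=[0,102,-72] → ·  [on edge]
    (11,10)@(23, 21): e=[0,114,-84] → ·  [on edge]
  covered (6 px):
    · · · · · · · · · · · ·
    · · █ · · · · · · · · ·
    · · · █ █ · · · · · · ·
    · · · · █ █ █ · · · · ·
    · · · · · · · · · · · ·
    · · · · · · · · · · · ·
    · · · · · · · · · · · ·
    · · · · · · · · · · · ·
    · · · · · · · · · · · ·
    · · · · · · · · · · · ·
    · · · · · · · · · · · ·
T3:
  2·area = 16
  edge (14, 8)→(4, 4): d=(-10,-4) top-left  bias=+0
  edge (4, 4)→(8, 4): d=(4,0) top-left  bias=+0
  edge (8, 4)→(14, 8): d=(6,4) right/bottom  bias=-1
    (3,2)@(7, 5): e=[2,4,10] → █
    (4,2)@(9, 5): e=[10,4,2] → █
    (5,2)@(11, 5): e=[18,4,-6] → ·
    (3,3)@(7, 7): e=[-18,12,22] → ·
    (4,3)@(9, 7): e=[-10,12,14] → ·
  covered (2 px):
    · · · · · · · · · · · ·
    · · · · · · · · · · · ·
    · · · █ █ · · · · · · ·
    · · · · · · · · · · · ·
    · · · · · · · · · · · ·
    · · · · · · · · · · · ·
    · · · · · · · · · · · ·
    · · · · · · · · · · · ·
    · · · · · · · · · · · ·
    · · · · · · · · · · · ·
    · · · · · · · · · · · ·
T4:
  2·area = 32  (B↔C swapped to make it positive)
  edge (2, 6)→(22, 17): d=(20,11) right/bottom  bias=-1
  edge (22, 17)→(10, 12): d=(-12,-5) top-left  bias=+0
  edge (10, 12)→(2, 6): d=(-8,-6) top-left  bias=+0
    (3,4)@(7, 9): e=[5,21,6] → █
    (4,4)@(9, 9): e=[-17,31,18] → ·
    (3,5)@(7, 11): e=[45,-3,-10] → ·
    (4,5)@(9, 11): e=[23,7,2] → █
    (5,5)@(11, 11): e=[1,17,14] → █
    (6,5)@(13, 11): e=[-21,27,26] → ·
    (4,6)@(9, 13): e=[63,-17,-14] → ·
    (5,6)@(11, 13): e=[41,-7,-2] → ·
    (6,6)@(13, 13): e=[19,3,10] → █
    (7,6)@(15, 13): e=[-3,13,22] → ·
    (6,7)@(13, 15): e=[59,-21,-6] → ·
  covered (4 px):
    · · · · · · · · · · · ·
    · · · · · · · · · · · ·
    · · · · · · · · · · · ·
    · · · · · · · · · · · ·
    · · · █ · · · · · · · ·
    · · · · █ █ · · · · · ·
    · · · · · · █ · · · · ·
    · · · · · · · · · · · ·
    · · · · · · · · · · · ·
    · · · · · · · · · · · ·
    · · · · · · · · · · · ·

Final: [[5,7],[5,8],[6,8],[5,9],[5,10]]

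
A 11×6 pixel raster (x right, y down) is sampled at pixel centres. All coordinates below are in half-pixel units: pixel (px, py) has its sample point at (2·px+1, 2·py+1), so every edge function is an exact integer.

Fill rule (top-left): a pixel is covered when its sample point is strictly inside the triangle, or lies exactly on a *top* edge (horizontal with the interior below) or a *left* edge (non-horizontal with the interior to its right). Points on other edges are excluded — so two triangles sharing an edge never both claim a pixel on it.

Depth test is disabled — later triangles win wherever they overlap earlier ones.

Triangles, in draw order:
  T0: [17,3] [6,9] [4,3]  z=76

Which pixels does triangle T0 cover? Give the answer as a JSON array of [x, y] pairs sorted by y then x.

T0:
  2·area = 78
  edge (17, 3)→(6, 9): d=(-11,6) right/bottom  bias=-1
  edge (6, 9)→(4, 3): d=(-2,-6) top-left  bias=+0
  edge (4, 3)→(17, 3): d=(13,0) top-left  bias=+0
    (0,1)@(1, 3): e=[96,-18,0] → ·  [on edge]
    (1,1)@(3, 3): e=[84,-6,0] → ·  [on edge]
    (2,1)@(5, 3): e=[72,6,0] → #  [on edge]
    (3,1)@(7, 3): e=[60,18,0] → #  [on edge]
    (4,1)@(9, 3): e=[48,30,0] → #  [on edge]
    (5,1)@(11, 3): e=[36,42,0] → #  [on edge]
    (6,1)@(13, 3): e=[24,54,0] → #  [on edge]
    (7,1)@(15, 3): e=[12,66,0] → #  [on edge]
    (8,1)@(17, 3): e=[0,78,0] → ·  [on edge]
    (9,1)@(19, 3): e=[-12,90,0] → ·  [on edge]
    (10,1)@(21, 3): e=[-24,102,0] → ·  [on edge]
    (2,2)@(5, 5): e=[50,2,26] → #
  covered (13 px):
    · · · · · · · · · · ·
    · · # # # # # # · · ·
    · · # # # # # · · · ·
    · · · # # · · · · · ·
    · · · · · · · · · · ·
    · · · · · · · · · · ·

Final: [[2,1],[3,1],[4,1],[5,1],[6,1],[7,1],[2,2],[3,2],[4,2],[5,2],[6,2],[3,3],[4,3]]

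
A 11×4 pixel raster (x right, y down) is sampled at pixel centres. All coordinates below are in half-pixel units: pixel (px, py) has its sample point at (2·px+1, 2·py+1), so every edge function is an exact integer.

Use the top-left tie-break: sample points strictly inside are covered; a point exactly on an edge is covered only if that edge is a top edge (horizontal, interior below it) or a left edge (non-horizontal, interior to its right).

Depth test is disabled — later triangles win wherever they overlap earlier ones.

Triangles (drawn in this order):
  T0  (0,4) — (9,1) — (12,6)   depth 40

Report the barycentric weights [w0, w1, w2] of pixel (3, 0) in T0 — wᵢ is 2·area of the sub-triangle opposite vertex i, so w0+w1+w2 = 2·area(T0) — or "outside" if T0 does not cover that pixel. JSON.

T0:
  2·area = 54
  edge (0, 4)→(9, 1): d=(9,-3) top-left  bias=+0
  edge (9, 1)→(12, 6): d=(3,5) right/bottom  bias=-1
  edge (12, 6)→(0, 4): d=(-12,-2) top-left  bias=+0
    (4,0)@(9, 1): e=[0,0,54] → ·  [on edge]
    (1,1)@(3, 3): e=[0,36,18] → █  [on edge]
    (2,1)@(5, 3): e=[6,26,22] → █
    (3,1)@(7, 3): e=[12,16,26] → █
    (4,1)@(9, 3): e=[18,6,30] → █
    (5,1)@(11, 3): e=[24,-4,34] → ·
    (1,2)@(3, 5): e=[18,42,-6] → ·
    (2,2)@(5, 5): e=[24,32,-2] → ·
    (3,2)@(7, 5): e=[30,22,2] → █
    (5,2)@(11, 5): e=[42,2,10] → █
    (6,2)@(13, 5): e=[48,-8,14] → ·
    (3,3)@(7, 7): e=[48,28,-22] → ·
  covered (7 px):
    · · · · · · · · · · ·
    · █ █ █ █ · · · · · ·
    · · · █ █ █ · · · · ·
    · · · · · · · · · · ·

Answer: "outside"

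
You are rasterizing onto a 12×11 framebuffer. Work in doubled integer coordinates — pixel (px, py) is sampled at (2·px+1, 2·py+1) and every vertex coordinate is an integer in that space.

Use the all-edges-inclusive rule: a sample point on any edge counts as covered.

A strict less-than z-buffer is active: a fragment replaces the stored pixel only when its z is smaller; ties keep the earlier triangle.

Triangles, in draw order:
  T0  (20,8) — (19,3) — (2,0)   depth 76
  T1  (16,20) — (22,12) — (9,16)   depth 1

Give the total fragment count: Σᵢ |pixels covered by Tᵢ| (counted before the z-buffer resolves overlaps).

T0:
  2·area = 82  (B↔C swapped to make it positive)
  edge (20, 8)→(2, 0): d=(-18,-8) inclusive
  edge (2, 0)→(19, 3): d=(17,3) inclusive
  edge (19, 3)→(20, 8): d=(1,5) inclusive
    (2,0)@(5, 1): e=[6,8,68] → X
    (3,0)@(7, 1): e=[22,2,58] → X
    (4,0)@(9, 1): e=[38,-4,48] → .
    (2,1)@(5, 3): e=[-30,42,70] → .
    (3,1)@(7, 3): e=[-14,36,60] → .
    (4,1)@(9, 3): e=[2,30,50] → X
    (5,1)@(11, 3): e=[18,24,40] → X
    (6,1)@(13, 3): e=[34,18,30] → X
    (7,1)@(15, 3): e=[50,12,20] → X
    (8,1)@(17, 3): e=[66,6,10] → X
    (9,1)@(19, 3): e=[82,0,0] → X  [on edge]
    (10,1)@(21, 3): e=[98,-6,-10] → .
    (10,6)@(21, 13): e=[-82,164,0] → .  [on edge]
  covered (12 px):
    . . X X . . . . . . . .
    . . . . X X X X X X . .
    . . . . . . . X X X . .
    . . . . . . . . . X . .
    . . . . . . . . . . . .
    . . . . . . . . . . . .
    . . . . . . . . . . . .
    . . . . . . . . . . . .
    . . . . . . . . . . . .
    . . . . . . . . . . . .
    . . . . . . . . . . . .
T1:
  2·area = 80  (B↔C swapped to make it positive)
  edge (16, 20)→(9, 16): d=(-7,-4) inclusive
  edge (9, 16)→(22, 12): d=(13,-4) inclusive
  edge (22, 12)→(16, 20): d=(-6,8) inclusive
    (9,6)@(19, 13): e=[61,1,18] → X
    (10,6)@(21, 13): e=[69,9,2] → X
    (11,6)@(23, 13): e=[77,17,-14] → .
    (6,7)@(13, 15): e=[23,3,54] → X
    (7,7)@(15, 15): e=[31,11,38] → X
    (8,7)@(17, 15): e=[39,19,22] → X
    (10,7)@(21, 15): e=[55,35,-10] → .
    (5,8)@(11, 17): e=[1,21,58] → X
    (9,8)@(19, 17): e=[33,53,-6] → .
    (5,9)@(11, 19): e=[-13,47,46] → .
    (6,9)@(13, 19): e=[-5,55,30] → .
    (7,9)@(15, 19): e=[3,63,14] → X
  covered (11 px):
    . . . . . . . . . . . .
    . . . . . . . . . . . .
    . . . . . . . . . . . .
    . . . . . . . . . . . .
    . . . . . . . . . . . .
    . . . . . . . . . . . .
    . . . . . . . . . X X .
    . . . . . . X X X X . .
    . . . . . X X X X . . .
    . . . . . . . X . . . .
    . . . . . . . . . . . .

Answer: 23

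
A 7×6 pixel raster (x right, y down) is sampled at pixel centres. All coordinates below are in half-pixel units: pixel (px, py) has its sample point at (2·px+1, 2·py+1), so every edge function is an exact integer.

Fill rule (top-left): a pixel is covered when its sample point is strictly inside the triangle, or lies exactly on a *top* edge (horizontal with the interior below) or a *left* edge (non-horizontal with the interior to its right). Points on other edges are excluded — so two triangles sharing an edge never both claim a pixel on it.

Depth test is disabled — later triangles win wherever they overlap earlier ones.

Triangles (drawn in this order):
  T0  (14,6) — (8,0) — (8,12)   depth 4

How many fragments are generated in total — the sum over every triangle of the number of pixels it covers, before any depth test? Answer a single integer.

T0:
  2·area = 72  (B↔C swapped to make it positive)
  edge (14, 6)→(8, 12): d=(-6,6) right/bottom  bias=-1
  edge (8, 12)→(8, 0): d=(0,-12) top-left  bias=+0
  edge (8, 0)→(14, 6): d=(6,6) right/bottom  bias=-1
    (4,0)@(9, 1): e=[60,12,0] → ·  [on edge]
    (4,1)@(9, 3): e=[48,12,12] → #
    (5,1)@(11, 3): e=[36,36,0] → ·  [on edge]
    (4,2)@(9, 5): e=[36,12,24] → #
    (5,2)@(11, 5): e=[24,36,12] → #
    (6,2)@(13, 5): e=[12,60,0] → ·  [on edge]
    (4,3)@(9, 7): e=[24,12,36] → #
    (6,3)@(13, 7): e=[0,60,12] → ·  [on edge]
    (4,4)@(9, 9): e=[12,12,48] → #
    (5,4)@(11, 9): e=[0,36,36] → ·  [on edge]
    (4,5)@(9, 11): e=[0,12,60] → ·  [on edge]
  covered (6 px):
    · · · · · · ·
    · · · · # · ·
    · · · · # # ·
    · · · · # # ·
    · · · · # · ·
    · · · · · · ·

Final: 6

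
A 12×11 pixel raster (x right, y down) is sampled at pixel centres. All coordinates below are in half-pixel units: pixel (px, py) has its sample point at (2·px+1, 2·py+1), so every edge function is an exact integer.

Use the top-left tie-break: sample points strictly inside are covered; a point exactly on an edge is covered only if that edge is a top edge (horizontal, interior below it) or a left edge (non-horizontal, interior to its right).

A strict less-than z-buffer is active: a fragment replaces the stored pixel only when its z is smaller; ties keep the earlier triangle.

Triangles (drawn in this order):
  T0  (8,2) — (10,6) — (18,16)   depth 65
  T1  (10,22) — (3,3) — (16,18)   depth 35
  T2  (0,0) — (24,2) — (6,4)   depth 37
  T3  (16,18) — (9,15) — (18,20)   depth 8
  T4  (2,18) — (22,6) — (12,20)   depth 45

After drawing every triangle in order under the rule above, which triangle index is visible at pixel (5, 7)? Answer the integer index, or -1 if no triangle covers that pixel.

T0:
  2·area = 12  (B↔C swapped to make it positive)
  edge (8, 2)→(18, 16): d=(10,14) right/bottom  bias=-1
  edge (18, 16)→(10, 6): d=(-8,-10) top-left  bias=+0
  edge (10, 6)→(8, 2): d=(-2,-4) top-left  bias=+0
    (5,3)@(11, 7): e=[8,2,2] → █
    (6,3)@(13, 7): e=[-20,22,10] → ·
    (5,4)@(11, 9): e=[28,-14,-2] → ·
    (6,4)@(13, 9): e=[0,6,6] → ·  [on edge]
  covered (1 px):
    · · · · · · · · · · · ·
    · · · · · · · · · · · ·
    · · · · · · · · · · · ·
    · · · · · █ · · · · · ·
    · · · · · · · · · · · ·
    · · · · · · · · · · · ·
    · · · · · · · · · · · ·
    · · · · · · · · · · · ·
    · · · · · · · · · · · ·
    · · · · · · · · · · · ·
    · · · · · · · · · · · ·
T1:
  2·area = 142
  edge (10, 22)→(3, 3): d=(-7,-19) top-left  bias=+0
  edge (3, 3)→(16, 18): d=(13,15) right/bottom  bias=-1
  edge (16, 18)→(10, 22): d=(-6,4) right/bottom  bias=-1
    (1,1)@(3, 3): e=[0,0,142] → ·  [on edge]
    (2,3)@(5, 7): e=[10,22,110] → █
    (3,3)@(7, 7): e=[48,-8,102] → ·
    (2,4)@(5, 9): e=[-4,48,98] → ·
    (3,4)@(7, 9): e=[34,18,90] → █
    (4,4)@(9, 9): e=[72,-12,82] → ·
    (3,5)@(7, 11): e=[20,44,78] → █
    (4,5)@(9, 11): e=[58,14,70] → █
    (5,5)@(11, 11): e=[96,-16,62] → ·
    (3,6)@(7, 13): e=[6,70,66] → █
    (5,6)@(11, 13): e=[82,10,50] → █
    (6,6)@(13, 13): e=[120,-20,42] → ·
  covered (18 px):
    · · · · · · · · · · · ·
    · · · · · · · · · · · ·
    · · · · · · · · · · · ·
    · · █ · · · · · · · · ·
    · · · █ · · · · · · · ·
    · · · █ █ · · · · · · ·
    · · · █ █ █ · · · · · ·
    · · · · █ █ █ · · · · ·
    · · · · █ █ █ █ · · · ·
    · · · · █ █ █ · · · · ·
    · · · · · █ · · · · · ·
T2:
  2·area = 84
  edge (0, 0)→(24, 2): d=(24,2) right/bottom  bias=-1
  edge (24, 2)→(6, 4): d=(-18,2) right/bottom  bias=-1
  edge (6, 4)→(0, 0): d=(-6,-4) top-left  bias=+0
    (1,0)@(3, 1): e=[18,60,6] → █
    (2,0)@(5, 1): e=[14,56,14] → █
    (3,0)@(7, 1): e=[10,52,22] → █
    (4,0)@(9, 1): e=[6,48,30] → █
    (5,0)@(11, 1): e=[2,44,38] → █
    (6,0)@(13, 1): e=[-2,40,46] → ·
    (1,1)@(3, 3): e=[66,24,-6] → ·
    (2,1)@(5, 3): e=[62,20,2] → █
    (6,1)@(13, 3): e=[46,4,34] → █
    (7,1)@(15, 3): e=[42,0,42] → ·  [on edge]
    (2,2)@(5, 5): e=[110,-16,-10] → ·
    (3,2)@(7, 5): e=[106,-20,-2] → ·
  covered (10 px):
    · █ █ █ █ █ · · · · · ·
    · · █ █ █ █ █ · · · · ·
    · · · · · · · · · · · ·
    · · · · · · · · · · · ·
    · · · · · · · · · · · ·
    · · · · · · · · · · · ·
    · · · · · · · · · · · ·
    · · · · · · · · · · · ·
    · · · · · · · · · · · ·
    · · · · · · · · · · · ·
    · · · · · · · · · · · ·
T3:
  2·area = 8  (B↔C swapped to make it positive)
  edge (16, 18)→(18, 20): d=(2,2) right/bottom  bias=-1
  edge (18, 20)→(9, 15): d=(-9,-5) top-left  bias=+0
  edge (9, 15)→(16, 18): d=(7,3) right/bottom  bias=-1
    (0,1)@(1, 3): e=[0,68,-60] → ·  [on edge]
    (1,2)@(3, 5): e=[0,60,-52] → ·  [on edge]
    (2,3)@(5, 7): e=[0,52,-44] → ·  [on edge]
    (3,4)@(7, 9): e=[0,44,-36] → ·  [on edge]
    (4,5)@(9, 11): e=[0,36,-28] → ·  [on edge]
    (5,6)@(11, 13): e=[0,28,-20] → ·  [on edge]
    (4,7)@(9, 15): e=[8,0,0] → ·  [on edge]
    (6,7)@(13, 15): e=[0,20,-12] → ·  [on edge]
    (6,8)@(13, 17): e=[4,2,2] → █
    (7,8)@(15, 17): e=[0,12,-4] → ·  [on edge]
    (6,9)@(13, 19): e=[8,-16,16] → ·
    (8,9)@(17, 19): e=[0,4,4] → ·  [on edge]
    (9,10)@(19, 21): e=[0,-4,12] → ·  [on edge]
    (11,10)@(23, 21): e=[-8,16,0] → ·  [on edge]
  covered (1 px):
    · · · · · · · · · · · ·
    · · · · · · · · · · · ·
    · · · · · · · · · · · ·
    · · · · · · · · · · · ·
    · · · · · · · · · · · ·
    · · · · · · · · · · · ·
    · · · · · · · · · · · ·
    · · · · · · · · · · · ·
    · · · · · · █ · · · · ·
    · · · · · · · · · · · ·
    · · · · · · · · · · · ·
T4:
  2·area = 160
  edge (2, 18)→(22, 6): d=(20,-12) top-left  bias=+0
  edge (22, 6)→(12, 20): d=(-10,14) right/bottom  bias=-1
  edge (12, 20)→(2, 18): d=(-10,-2) top-left  bias=+0
    (10,3)@(21, 7): e=[8,4,148] → █
    (11,3)@(23, 7): e=[32,-24,152] → ·
    (8,4)@(17, 9): e=[0,40,120] → █  [on edge]
    (9,4)@(19, 9): e=[24,12,124] → █
    (10,4)@(21, 9): e=[48,-16,128] → ·
    (7,5)@(15, 11): e=[16,48,96] → █
    (9,5)@(19, 11): e=[64,-8,104] → ·
    (5,6)@(11, 13): e=[8,84,68] → █
    (6,6)@(13, 13): e=[32,56,72] → █
    (8,6)@(17, 13): e=[80,0,80] → ·  [on edge]
    (3,7)@(7, 15): e=[0,120,40] → █  [on edge]
    (4,7)@(9, 15): e=[24,92,44] → █
    (3,9)@(7, 19): e=[80,80,0] → █  [on edge]
    (8,10)@(17, 21): e=[240,-80,0] → ·  [on edge]
  covered (21 px):
    · · · · · · · · · · · ·
    · · · · · · · · · · · ·
    · · · · · · · · · · · ·
    · · · · · · · · · · █ ·
    · · · · · · · · █ █ · ·
    · · · · · · · █ █ · · ·
    · · · · · █ █ █ · · · ·
    · · · █ █ █ █ █ · · · ·
    · · █ █ █ █ █ · · · · ·
    · · · █ █ █ · · · · · ·
    · · · · · · · · · · · ·

Z-buffer (winner per pixel, '.' = empty):
  . 2 2 2 2 2 . . . . . .
  . . 2 2 2 2 2 . . . . .
  . . . . . . . . . . . .
  . . 1 . . 0 . . . . 4 .
  . . . 1 . . . . 4 4 . .
  . . . 1 1 . . 4 4 . . .
  . . . 1 1 1 4 4 . . . .
  . . . 4 1 1 1 4 . . . .
  . . 4 4 1 1 3 1 . . . .
  . . . 4 1 1 1 . . . . .
  . . . . . 1 . . . . . .

Result: 1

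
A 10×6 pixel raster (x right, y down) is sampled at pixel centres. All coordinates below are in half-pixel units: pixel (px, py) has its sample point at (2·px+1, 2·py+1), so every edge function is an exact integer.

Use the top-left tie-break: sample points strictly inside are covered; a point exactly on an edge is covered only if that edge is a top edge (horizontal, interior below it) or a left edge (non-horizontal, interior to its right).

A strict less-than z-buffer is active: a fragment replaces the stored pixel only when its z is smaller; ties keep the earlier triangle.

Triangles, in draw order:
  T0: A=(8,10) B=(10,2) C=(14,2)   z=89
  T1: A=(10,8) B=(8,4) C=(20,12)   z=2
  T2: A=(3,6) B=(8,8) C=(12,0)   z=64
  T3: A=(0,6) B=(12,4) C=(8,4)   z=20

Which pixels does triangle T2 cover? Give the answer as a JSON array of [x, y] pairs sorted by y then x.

T0:
  2·area = 32
  edge (8, 10)→(10, 2): d=(2,-8) top-left  bias=+0
  edge (10, 2)→(14, 2): d=(4,0) top-left  bias=+0
  edge (14, 2)→(8, 10): d=(-6,8) right/bottom  bias=-1
    (5,1)@(11, 3): e=[10,4,18] → X
    (6,1)@(13, 3): e=[26,4,2] → X
    (7,1)@(15, 3): e=[42,4,-14] → .
    (5,2)@(11, 5): e=[14,12,6] → X
    (6,2)@(13, 5): e=[30,12,-10] → .
    (4,3)@(9, 7): e=[2,20,10] → X
    (5,3)@(11, 7): e=[18,20,-6] → .
    (4,4)@(9, 9): e=[6,28,-2] → .
  covered (4 px):
    . . . . . . . . . .
    . . . . . X X . . .
    . . . . . X . . . .
    . . . . X . . . . .
    . . . . . . . . . .
    . . . . . . . . . .
T1:
  2·area = 32
  edge (10, 8)→(8, 4): d=(-2,-4) top-left  bias=+0
  edge (8, 4)→(20, 12): d=(12,8) right/bottom  bias=-1
  edge (20, 12)→(10, 8): d=(-10,-4) top-left  bias=+0
    (4,2)@(9, 5): e=[2,4,26] → X
    (5,2)@(11, 5): e=[10,-12,34] → .
    (4,3)@(9, 7): e=[-2,28,6] → .
    (5,3)@(11, 7): e=[6,12,14] → X
    (6,3)@(13, 7): e=[14,-4,22] → .
    (5,4)@(11, 9): e=[2,36,-6] → .
    (6,4)@(13, 9): e=[10,20,2] → X
    (7,4)@(15, 9): e=[18,4,10] → X
    (8,4)@(17, 9): e=[26,-12,18] → .
    (6,5)@(13, 11): e=[6,44,-18] → .
    (7,5)@(15, 11): e=[14,28,-10] → .
  covered (4 px):
    . . . . . . . . . .
    . . . . . . . . . .
    . . . . X . . . . .
    . . . . . X . . . .
    . . . . . . X X . .
    . . . . . . . . . .
T2:
  2·area = 48  (B↔C swapped to make it positive)
  edge (3, 6)→(12, 0): d=(9,-6) top-left  bias=+0
  edge (12, 0)→(8, 8): d=(-4,8) right/bottom  bias=-1
  edge (8, 8)→(3, 6): d=(-5,-2) top-left  bias=+0
    (5,0)@(11, 1): e=[3,4,41] → X
    (6,0)@(13, 1): e=[15,-12,45] → .
    (4,1)@(9, 3): e=[9,12,27] → X
    (5,1)@(11, 3): e=[21,-4,31] → .
    (2,2)@(5, 5): e=[3,36,9] → X
    (3,2)@(7, 5): e=[15,20,13] → X
    (5,2)@(11, 5): e=[39,-12,21] → .
    (2,3)@(5, 7): e=[21,28,-1] → .
    (3,3)@(7, 7): e=[33,12,3] → X
    (4,3)@(9, 7): e=[45,-4,7] → .
    (3,4)@(7, 9): e=[51,4,-7] → .
  covered (6 px):
    . . . . . X . . . .
    . . . . X . . . . .
    . . X X X . . . . .
    . . . X . . . . . .
    . . . . . . . . . .
    . . . . . . . . . .
T3:
  2·area = 8  (B↔C swapped to make it positive)
  edge (0, 6)→(8, 4): d=(8,-2) top-left  bias=+0
  edge (8, 4)→(12, 4): d=(4,0) top-left  bias=+0
  edge (12, 4)→(0, 6): d=(-12,2) right/bottom  bias=-1
    (2,2)@(5, 5): e=[2,4,2] → X
    (3,2)@(7, 5): e=[6,4,-2] → .
    (2,3)@(5, 7): e=[18,12,-22] → .
  covered (1 px):
    . . . . . . . . . .
    . . . . . . . . . .
    . . X . . . . . . .
    . . . . . . . . . .
    . . . . . . . . . .
    . . . . . . . . . .

Result: [[5,0],[4,1],[2,2],[3,2],[4,2],[3,3]]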